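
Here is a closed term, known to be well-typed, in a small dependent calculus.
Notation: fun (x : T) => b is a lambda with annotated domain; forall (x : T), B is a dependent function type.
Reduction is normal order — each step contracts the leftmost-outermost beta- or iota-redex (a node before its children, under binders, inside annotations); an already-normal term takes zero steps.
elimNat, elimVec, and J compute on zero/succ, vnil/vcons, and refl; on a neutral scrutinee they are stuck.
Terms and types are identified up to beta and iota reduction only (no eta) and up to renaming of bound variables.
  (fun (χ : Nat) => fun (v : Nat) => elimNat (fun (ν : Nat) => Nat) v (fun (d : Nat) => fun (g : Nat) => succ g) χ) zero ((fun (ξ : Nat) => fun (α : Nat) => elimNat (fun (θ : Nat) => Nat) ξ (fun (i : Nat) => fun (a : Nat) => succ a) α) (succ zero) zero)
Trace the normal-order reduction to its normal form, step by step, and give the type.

normal-order reduction sequence:
  (fun (χ : Nat) => fun (v : Nat) => elimNat (fun (ν : Nat) => Nat) v (fun (d : Nat) => fun (g : Nat) => succ g) χ) zero ((fun (ξ : Nat) => fun (α : Nat) => elimNat (fun (θ : Nat) => Nat) ξ (fun (i : Nat) => fun (a : Nat) => succ a) α) (succ zero) zero)
  ~> (fun (χ : Nat) => elimNat (fun (v : Nat) => Nat) χ (fun (ν : Nat) => fun (d : Nat) => succ d) zero) ((fun (g : Nat) => fun (ξ : Nat) => elimNat (fun (α : Nat) => Nat) g (fun (θ : Nat) => fun (i : Nat) => succ i) ξ) (succ zero) zero)
  ~> elimNat (fun (χ : Nat) => Nat) ((fun (v : Nat) => fun (ν : Nat) => elimNat (fun (d : Nat) => Nat) v (fun (g : Nat) => fun (ξ : Nat) => succ ξ) ν) (succ zero) zero) (fun (α : Nat) => fun (θ : Nat) => succ θ) zero
  ~> (fun (χ : Nat) => fun (v : Nat) => elimNat (fun (ν : Nat) => Nat) χ (fun (d : Nat) => fun (g : Nat) => succ g) v) (succ zero) zero
  ~> (fun (χ : Nat) => elimNat (fun (v : Nat) => Nat) (succ zero) (fun (ν : Nat) => fun (d : Nat) => succ d) χ) zero
  ~> elimNat (fun (χ : Nat) => Nat) (succ zero) (fun (v : Nat) => fun (ν : Nat) => succ ν) zero
  ~> succ zero
the term's type:
  Nat


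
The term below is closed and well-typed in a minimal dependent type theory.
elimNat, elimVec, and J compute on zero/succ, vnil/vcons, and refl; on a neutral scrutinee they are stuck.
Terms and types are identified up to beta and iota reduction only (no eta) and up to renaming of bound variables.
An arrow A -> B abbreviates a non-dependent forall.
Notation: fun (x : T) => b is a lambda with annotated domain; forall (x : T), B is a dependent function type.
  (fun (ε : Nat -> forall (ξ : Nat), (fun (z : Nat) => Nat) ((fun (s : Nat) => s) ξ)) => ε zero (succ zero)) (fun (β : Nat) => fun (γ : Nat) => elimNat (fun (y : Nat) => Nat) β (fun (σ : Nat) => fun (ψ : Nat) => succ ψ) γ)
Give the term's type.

type:
  Nat


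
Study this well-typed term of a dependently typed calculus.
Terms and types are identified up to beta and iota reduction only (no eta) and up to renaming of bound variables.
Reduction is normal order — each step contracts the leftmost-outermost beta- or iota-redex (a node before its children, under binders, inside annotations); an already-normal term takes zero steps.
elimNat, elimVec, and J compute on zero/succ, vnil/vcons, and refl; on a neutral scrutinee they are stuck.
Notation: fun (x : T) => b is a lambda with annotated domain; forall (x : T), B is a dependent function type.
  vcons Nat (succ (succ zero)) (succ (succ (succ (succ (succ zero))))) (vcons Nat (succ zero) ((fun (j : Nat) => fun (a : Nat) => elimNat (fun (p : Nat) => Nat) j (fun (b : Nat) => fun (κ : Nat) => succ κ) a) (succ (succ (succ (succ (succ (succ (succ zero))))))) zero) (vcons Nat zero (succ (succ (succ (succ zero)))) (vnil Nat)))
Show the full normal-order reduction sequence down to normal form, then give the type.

normal-order reduction:
  vcons Nat (succ (succ zero)) (succ (succ (succ (succ (succ zero))))) (vcons Nat (succ zero) ((fun (j : Nat) => fun (a : Nat) => elimNat (fun (p : Nat) => Nat) j (fun (b : Nat) => fun (κ : Nat) => succ κ) a) (succ (succ (succ (succ (succ (succ (succ zero))))))) zero) (vcons Nat zero (succ (succ (succ (succ zero)))) (vnil Nat)))
  ~> vcons Nat (succ (succ zero)) (succ (succ (succ (succ (succ zero))))) (vcons Nat (succ zero) ((fun (j : Nat) => elimNat (fun (a : Nat) => Nat) (succ (succ (succ (succ (succ (succ (succ zero))))))) (fun (p : Nat) => fun (b : Nat) => succ b) j) zero) (vcons Nat zero (succ (succ (succ (succ zero)))) (vnil Nat)))
  ~> vcons Nat (succ (succ zero)) (succ (succ (succ (succ (succ zero))))) (vcons Nat (succ zero) (elimNat (fun (j : Nat) => Nat) (succ (succ (succ (succ (succ (succ (succ zero))))))) (fun (a : Nat) => fun (p : Nat) => succ p) zero) (vcons Nat zero (succ (succ (succ (succ zero)))) (vnil Nat)))
  ~> vcons Nat (succ (succ zero)) (succ (succ (succ (succ (succ zero))))) (vcons Nat (succ zero) (succ (succ (succ (succ (succ (succ (succ zero))))))) (vcons Nat zero (succ (succ (succ (succ zero)))) (vnil Nat)))
inferred type:
  Vec Nat (succ (succ (succ zero)))


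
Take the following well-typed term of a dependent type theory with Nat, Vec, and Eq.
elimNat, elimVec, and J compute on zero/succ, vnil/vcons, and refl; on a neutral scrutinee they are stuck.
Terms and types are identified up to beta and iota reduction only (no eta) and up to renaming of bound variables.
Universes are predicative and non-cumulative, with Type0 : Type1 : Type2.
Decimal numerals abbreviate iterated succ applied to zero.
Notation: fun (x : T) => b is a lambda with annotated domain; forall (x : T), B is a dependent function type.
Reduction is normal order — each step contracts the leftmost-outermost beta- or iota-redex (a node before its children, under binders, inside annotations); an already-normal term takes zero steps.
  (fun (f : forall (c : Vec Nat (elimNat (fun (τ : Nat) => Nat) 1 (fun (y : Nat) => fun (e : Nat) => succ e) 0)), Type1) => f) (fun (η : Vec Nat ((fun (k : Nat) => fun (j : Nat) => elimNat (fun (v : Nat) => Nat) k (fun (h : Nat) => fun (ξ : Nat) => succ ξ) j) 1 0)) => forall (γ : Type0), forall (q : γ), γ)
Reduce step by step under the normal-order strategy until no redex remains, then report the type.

reduction (normal order):
  (fun (f : forall (c : Vec Nat (elimNat (fun (τ : Nat) => Nat) 1 (fun (y : Nat) => fun (e : Nat) => succ e) 0)), Type1) => f) (fun (η : Vec Nat ((fun (k : Nat) => fun (j : Nat) => elimNat (fun (v : Nat) => Nat) k (fun (h : Nat) => fun (ξ : Nat) => succ ξ) j) 1 0)) => forall (γ : Type0), forall (q : γ), γ)
  ~> fun (f : Vec Nat ((fun (c : Nat) => fun (τ : Nat) => elimNat (fun (y : Nat) => Nat) c (fun (e : Nat) => fun (η : Nat) => succ η) τ) 1 0)) => forall (k : Type0), forall (j : k), k
  ~> fun (f : Vec Nat ((fun (c : Nat) => elimNat (fun (τ : Nat) => Nat) 1 (fun (y : Nat) => fun (e : Nat) => succ e) c) 0)) => forall (η : Type0), forall (k : η), η
  ~> fun (f : Vec Nat (elimNat (fun (c : Nat) => Nat) 1 (fun (τ : Nat) => fun (y : Nat) => succ y) 0)) => forall (e : Type0), forall (η : e), e
  ~> fun (f : Vec Nat 1) => forall (c : Type0), forall (τ : c), c
the term's type:
  forall (f : Vec Nat 1), Type1


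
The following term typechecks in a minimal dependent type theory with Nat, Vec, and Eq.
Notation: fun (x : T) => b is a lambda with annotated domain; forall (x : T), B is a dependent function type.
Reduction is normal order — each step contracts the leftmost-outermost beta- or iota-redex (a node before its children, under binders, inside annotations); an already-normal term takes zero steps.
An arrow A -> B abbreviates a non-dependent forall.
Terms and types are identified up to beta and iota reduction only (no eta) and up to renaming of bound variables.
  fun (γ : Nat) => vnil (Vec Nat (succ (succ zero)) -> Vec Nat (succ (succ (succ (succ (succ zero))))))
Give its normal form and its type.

reduced normal form:
  fun (γ : Nat) => vnil (Vec Nat (succ (succ zero)) -> Vec Nat (succ (succ (succ (succ (succ zero))))))
type:
  Nat -> Vec (Vec Nat (succ (succ zero)) -> Vec Nat (succ (succ (succ (succ (succ zero)))))) zero
observation: the term is already in normal form.


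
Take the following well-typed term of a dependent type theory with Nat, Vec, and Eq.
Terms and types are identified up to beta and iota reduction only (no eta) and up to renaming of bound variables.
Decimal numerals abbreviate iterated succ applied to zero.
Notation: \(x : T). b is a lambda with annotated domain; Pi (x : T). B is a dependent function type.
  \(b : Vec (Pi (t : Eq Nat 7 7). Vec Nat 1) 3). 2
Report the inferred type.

inferred type:
  Pi (b : Vec (Pi (t : Eq Nat 7 7). Vec Nat 1) 3). Nat


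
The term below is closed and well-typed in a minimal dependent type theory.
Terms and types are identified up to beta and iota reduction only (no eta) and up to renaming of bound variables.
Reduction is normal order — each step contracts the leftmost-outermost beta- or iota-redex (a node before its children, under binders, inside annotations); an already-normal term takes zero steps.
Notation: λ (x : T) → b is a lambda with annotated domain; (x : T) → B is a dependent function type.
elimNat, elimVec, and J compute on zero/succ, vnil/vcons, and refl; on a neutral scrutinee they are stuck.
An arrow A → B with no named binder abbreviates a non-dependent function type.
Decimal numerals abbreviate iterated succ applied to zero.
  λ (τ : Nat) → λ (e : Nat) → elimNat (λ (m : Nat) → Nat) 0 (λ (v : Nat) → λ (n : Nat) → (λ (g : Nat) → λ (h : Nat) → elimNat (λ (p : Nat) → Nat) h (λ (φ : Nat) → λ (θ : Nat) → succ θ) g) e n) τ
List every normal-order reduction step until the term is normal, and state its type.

normal-order reduction:
  λ (τ : Nat) → λ (e : Nat) → elimNat (λ (m : Nat) → Nat) 0 (λ (v : Nat) → λ (n : Nat) → (λ (g : Nat) → λ (h : Nat) → elimNat (λ (p : Nat) → Nat) h (λ (φ : Nat) → λ (θ : Nat) → succ θ) g) e n) τ
  ~> λ (τ : Nat) → λ (e : Nat) → elimNat (λ (m : Nat) → Nat) 0 (λ (v : Nat) → λ (n : Nat) → (λ (g : Nat) → elimNat (λ (h : Nat) → Nat) g (λ (p : Nat) → λ (φ : Nat) → succ φ) e) n) τ
  ~> λ (τ : Nat) → λ (e : Nat) → elimNat (λ (m : Nat) → Nat) 0 (λ (v : Nat) → λ (n : Nat) → elimNat (λ (g : Nat) → Nat) n (λ (h : Nat) → λ (p : Nat) → succ p) e) τ
the term's type:
  Nat → Nat → Nat


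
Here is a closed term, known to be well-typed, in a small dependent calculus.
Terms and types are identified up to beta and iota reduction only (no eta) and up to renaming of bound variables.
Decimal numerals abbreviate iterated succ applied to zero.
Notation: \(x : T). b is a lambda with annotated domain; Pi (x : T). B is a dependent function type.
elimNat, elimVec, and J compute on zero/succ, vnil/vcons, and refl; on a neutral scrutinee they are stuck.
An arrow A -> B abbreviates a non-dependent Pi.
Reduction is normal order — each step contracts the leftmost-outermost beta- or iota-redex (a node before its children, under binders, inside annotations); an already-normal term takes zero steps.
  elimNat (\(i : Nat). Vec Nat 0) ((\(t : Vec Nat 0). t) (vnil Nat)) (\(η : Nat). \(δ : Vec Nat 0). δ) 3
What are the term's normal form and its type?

normal form:
  vnil Nat
the term's type:
  Vec Nat 0
observation: the leftmost-outermost redex is an elimNat iota-redex, and normalization takes 11 steps.


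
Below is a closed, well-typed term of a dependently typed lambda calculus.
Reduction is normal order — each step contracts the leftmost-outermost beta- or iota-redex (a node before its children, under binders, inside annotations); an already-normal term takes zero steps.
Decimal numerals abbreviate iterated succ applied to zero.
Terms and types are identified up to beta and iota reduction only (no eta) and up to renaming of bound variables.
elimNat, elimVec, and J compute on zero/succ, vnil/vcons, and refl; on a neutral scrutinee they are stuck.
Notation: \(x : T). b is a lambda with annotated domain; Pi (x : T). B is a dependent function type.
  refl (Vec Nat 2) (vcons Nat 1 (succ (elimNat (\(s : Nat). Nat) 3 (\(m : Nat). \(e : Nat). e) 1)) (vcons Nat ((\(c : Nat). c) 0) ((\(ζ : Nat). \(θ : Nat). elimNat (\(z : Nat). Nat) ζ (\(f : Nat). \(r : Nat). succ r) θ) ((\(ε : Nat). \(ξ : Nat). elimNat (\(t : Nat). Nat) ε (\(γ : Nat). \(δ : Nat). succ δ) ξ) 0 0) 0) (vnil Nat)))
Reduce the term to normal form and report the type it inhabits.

reduced normal form:
  refl (Vec Nat 2) (vcons Nat 1 4 (vcons Nat 0 0 (vnil Nat)))
inferred type:
  Eq (Vec Nat 2) (vcons Nat 1 4 (vcons Nat 0 0 (vnil Nat))) (vcons Nat 1 4 (vcons Nat 0 0 (vnil Nat)))
observation: 11 normal-order steps separate the term from its normal form.


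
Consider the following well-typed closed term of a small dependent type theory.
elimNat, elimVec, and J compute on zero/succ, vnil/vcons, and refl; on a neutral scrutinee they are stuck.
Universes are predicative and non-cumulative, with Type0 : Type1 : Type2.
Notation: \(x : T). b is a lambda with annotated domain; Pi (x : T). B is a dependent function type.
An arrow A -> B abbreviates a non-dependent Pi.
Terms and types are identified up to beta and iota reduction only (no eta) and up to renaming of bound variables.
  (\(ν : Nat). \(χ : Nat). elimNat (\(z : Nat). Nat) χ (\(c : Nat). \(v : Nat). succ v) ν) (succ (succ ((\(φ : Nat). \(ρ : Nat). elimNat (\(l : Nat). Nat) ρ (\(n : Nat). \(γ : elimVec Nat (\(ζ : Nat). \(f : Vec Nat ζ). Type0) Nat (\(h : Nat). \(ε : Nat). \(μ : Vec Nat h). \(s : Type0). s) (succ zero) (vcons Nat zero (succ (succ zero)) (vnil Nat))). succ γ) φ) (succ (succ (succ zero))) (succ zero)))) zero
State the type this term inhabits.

inferred type:
  Nat


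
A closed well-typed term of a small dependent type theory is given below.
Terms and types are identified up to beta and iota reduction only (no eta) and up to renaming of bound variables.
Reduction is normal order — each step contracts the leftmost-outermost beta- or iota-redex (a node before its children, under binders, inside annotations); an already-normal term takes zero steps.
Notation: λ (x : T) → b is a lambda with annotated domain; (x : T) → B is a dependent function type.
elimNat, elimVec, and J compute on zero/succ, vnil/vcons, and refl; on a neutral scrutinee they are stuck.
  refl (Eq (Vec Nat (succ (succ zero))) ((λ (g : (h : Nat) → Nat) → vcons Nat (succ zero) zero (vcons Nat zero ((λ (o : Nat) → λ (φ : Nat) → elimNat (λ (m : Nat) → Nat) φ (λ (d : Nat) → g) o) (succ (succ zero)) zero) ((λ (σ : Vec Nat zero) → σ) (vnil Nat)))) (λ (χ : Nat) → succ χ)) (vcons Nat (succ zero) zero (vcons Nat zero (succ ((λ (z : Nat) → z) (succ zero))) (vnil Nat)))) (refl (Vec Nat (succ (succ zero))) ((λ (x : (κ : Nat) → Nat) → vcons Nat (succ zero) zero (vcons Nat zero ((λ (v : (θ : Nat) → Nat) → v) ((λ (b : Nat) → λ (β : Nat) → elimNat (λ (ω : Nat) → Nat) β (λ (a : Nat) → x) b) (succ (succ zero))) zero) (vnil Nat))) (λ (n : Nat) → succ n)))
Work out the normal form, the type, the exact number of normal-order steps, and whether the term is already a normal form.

resulting normal form:
  refl (Eq (Vec Nat (succ (succ zero))) (vcons Nat (succ zero) zero (vcons Nat zero (succ (succ zero)) (vnil Nat))) (vcons Nat (succ zero) zero (vcons Nat zero (succ (succ zero)) (vnil Nat)))) (refl (Vec Nat (succ (succ zero))) (vcons Nat (succ zero) zero (vcons Nat zero (succ (succ zero)) (vnil Nat))))
type:
  Eq (Eq (Vec Nat (succ (succ zero))) (vcons Nat (succ zero) zero (vcons Nat zero (succ (succ zero)) (vnil Nat))) (vcons Nat (succ zero) zero (vcons Nat zero (succ (succ zero)) (vnil Nat)))) (refl (Vec Nat (succ (succ zero))) (vcons Nat (succ zero) zero (vcons Nat zero (succ (succ zero)) (vnil Nat)))) (refl (Vec Nat (succ (succ zero))) (vcons Nat (succ zero) zero (vcons Nat zero (succ (succ zero)) (vnil Nat))))
normal-order step count: 23
term was already normal: no
first contracted redex: a beta-redex


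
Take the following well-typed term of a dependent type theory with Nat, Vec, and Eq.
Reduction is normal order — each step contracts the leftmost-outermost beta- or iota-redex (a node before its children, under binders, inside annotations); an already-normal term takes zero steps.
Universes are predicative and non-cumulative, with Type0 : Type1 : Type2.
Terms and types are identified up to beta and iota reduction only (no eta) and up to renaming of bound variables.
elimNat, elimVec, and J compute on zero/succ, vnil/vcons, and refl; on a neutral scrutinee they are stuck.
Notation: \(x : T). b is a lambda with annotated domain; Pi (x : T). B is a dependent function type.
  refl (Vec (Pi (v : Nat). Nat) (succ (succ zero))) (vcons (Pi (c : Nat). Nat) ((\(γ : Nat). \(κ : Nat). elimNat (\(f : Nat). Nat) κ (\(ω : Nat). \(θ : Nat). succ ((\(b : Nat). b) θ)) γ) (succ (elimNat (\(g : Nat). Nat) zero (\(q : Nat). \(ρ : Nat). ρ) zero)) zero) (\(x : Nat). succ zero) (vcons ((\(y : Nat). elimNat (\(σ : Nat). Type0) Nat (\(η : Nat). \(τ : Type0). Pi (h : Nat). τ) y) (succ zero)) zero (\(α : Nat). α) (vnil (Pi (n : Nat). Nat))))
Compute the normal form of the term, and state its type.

reduced normal form:
  refl (Vec (Pi (v : Nat). Nat) (succ (succ zero))) (vcons (Pi (c : Nat). Nat) (succ zero) (\(γ : Nat). succ zero) (vcons (Pi (κ : Nat). Nat) zero (\(f : Nat). f) (vnil (Pi (ω : Nat). Nat))))
type:
  Eq (Vec (Pi (v : Nat). Nat) (succ (succ zero))) (vcons (Pi (c : Nat). Nat) (succ zero) (\(γ : Nat). succ zero) (vcons (Pi (κ : Nat). Nat) zero (\(f : Nat). f) (vnil (Pi (ω : Nat). Nat)))) (vcons (Pi (θ : Nat). Nat) (succ zero) (\(b : Nat). succ zero) (vcons (Pi (g : Nat). Nat) zero (\(q : Nat). q) (vnil (Pi (ρ : Nat). Nat))))
observation: the term reaches its normal form after 14 normal-order steps.


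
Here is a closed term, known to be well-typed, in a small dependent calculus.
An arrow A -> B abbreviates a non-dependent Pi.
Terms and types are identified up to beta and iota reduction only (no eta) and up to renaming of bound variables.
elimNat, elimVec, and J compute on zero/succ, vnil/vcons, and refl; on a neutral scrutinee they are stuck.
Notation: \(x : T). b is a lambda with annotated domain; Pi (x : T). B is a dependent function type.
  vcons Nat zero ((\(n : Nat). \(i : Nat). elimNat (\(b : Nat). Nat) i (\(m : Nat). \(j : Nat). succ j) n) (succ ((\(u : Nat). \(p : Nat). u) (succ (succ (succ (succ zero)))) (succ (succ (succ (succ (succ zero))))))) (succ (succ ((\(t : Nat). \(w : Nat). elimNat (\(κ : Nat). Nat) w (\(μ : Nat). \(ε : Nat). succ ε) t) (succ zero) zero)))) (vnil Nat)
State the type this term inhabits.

the term's type:
  Vec Nat (succ zero)


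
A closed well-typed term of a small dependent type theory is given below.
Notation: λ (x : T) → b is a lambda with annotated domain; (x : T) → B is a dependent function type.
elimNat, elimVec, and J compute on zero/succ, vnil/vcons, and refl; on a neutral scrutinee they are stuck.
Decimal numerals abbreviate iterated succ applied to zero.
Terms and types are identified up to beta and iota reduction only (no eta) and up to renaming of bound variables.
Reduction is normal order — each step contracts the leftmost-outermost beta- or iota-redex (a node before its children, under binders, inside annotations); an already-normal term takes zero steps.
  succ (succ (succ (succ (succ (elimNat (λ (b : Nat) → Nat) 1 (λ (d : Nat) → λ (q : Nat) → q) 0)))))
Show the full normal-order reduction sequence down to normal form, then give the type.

reduction (normal order):
  succ (succ (succ (succ (succ (elimNat (λ (b : Nat) → Nat) 1 (λ (d : Nat) → λ (q : Nat) → q) 0)))))
  ~> 6
type:
  Nat


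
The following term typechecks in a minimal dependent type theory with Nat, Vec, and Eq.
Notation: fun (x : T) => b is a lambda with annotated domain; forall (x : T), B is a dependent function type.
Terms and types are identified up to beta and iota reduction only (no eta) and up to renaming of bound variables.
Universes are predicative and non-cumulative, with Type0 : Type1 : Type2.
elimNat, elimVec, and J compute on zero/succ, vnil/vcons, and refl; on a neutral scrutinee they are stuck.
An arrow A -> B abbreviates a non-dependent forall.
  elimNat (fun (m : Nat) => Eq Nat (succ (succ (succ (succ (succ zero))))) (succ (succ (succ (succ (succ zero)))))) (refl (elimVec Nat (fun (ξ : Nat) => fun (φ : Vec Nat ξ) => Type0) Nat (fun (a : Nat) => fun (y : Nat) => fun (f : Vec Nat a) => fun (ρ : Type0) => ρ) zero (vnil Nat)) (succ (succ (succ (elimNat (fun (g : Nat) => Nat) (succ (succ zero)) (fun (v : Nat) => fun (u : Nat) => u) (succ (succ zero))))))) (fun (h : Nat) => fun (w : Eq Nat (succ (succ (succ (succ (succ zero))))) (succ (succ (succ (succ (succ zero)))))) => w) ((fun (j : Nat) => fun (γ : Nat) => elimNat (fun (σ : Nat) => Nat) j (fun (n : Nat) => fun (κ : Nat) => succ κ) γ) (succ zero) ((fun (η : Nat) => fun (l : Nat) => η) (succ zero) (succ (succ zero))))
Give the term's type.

type:
  Eq Nat (succ (succ (succ (succ (succ zero))))) (succ (succ (succ (succ (succ zero)))))


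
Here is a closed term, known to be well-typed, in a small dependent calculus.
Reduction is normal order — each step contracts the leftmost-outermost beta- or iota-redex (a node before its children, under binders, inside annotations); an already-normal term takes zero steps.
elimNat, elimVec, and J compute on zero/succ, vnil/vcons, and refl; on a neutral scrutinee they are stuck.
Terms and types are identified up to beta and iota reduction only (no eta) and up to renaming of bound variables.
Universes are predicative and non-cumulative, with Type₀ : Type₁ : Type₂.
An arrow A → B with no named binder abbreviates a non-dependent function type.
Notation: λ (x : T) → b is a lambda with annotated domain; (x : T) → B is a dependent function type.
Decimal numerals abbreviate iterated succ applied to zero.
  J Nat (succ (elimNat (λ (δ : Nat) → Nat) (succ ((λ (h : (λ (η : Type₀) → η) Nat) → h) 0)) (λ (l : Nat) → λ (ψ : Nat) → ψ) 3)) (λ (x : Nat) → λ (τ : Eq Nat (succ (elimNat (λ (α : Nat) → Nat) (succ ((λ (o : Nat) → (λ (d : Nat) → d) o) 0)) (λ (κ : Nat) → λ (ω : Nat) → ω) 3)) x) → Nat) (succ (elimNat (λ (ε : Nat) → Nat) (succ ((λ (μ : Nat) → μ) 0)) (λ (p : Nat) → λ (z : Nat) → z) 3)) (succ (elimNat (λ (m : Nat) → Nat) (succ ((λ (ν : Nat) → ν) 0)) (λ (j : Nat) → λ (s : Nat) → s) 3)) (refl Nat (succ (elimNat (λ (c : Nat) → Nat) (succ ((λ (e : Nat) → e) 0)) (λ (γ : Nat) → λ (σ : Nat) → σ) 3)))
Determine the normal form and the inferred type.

normal form:
  2
the term's type:
  Nat


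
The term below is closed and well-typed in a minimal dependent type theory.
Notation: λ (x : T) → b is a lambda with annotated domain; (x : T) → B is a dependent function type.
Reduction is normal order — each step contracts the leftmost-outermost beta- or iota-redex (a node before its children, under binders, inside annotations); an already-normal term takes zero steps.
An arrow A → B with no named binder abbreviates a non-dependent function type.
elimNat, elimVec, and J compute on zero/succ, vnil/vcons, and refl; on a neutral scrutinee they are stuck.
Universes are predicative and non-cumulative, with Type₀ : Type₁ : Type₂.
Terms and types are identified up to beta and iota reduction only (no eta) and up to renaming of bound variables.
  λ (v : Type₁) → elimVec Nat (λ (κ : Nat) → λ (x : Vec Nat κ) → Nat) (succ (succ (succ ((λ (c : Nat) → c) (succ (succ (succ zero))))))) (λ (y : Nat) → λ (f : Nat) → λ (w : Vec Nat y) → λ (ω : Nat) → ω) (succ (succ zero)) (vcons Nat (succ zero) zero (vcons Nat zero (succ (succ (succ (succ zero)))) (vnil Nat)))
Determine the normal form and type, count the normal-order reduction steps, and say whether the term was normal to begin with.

reduced normal form:
  λ (v : Type₁) → succ (succ (succ (succ (succ (succ zero)))))
inferred type:
  Type₁ → Nat
normal-order step count: 12
started in normal form: no
first redex: an elimVec iota-redex


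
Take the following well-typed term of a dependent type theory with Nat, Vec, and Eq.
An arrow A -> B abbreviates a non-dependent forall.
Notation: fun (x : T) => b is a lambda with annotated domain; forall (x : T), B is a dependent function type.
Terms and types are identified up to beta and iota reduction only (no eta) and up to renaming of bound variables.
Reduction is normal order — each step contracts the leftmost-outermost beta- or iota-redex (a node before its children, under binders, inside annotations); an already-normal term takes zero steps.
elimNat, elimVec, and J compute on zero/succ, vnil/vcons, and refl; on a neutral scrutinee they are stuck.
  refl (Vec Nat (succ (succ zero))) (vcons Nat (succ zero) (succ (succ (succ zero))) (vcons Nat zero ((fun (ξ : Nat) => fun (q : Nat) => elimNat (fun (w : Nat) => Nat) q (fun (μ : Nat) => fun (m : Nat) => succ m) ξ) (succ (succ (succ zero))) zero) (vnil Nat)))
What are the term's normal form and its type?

resulting normal form:
  refl (Vec Nat (succ (succ zero))) (vcons Nat (succ zero) (succ (succ (succ zero))) (vcons Nat zero (succ (succ (succ zero))) (vnil Nat)))
inferred type:
  Eq (Vec Nat (succ (succ zero))) (vcons Nat (succ zero) (succ (succ (succ zero))) (vcons Nat zero (succ (succ (succ zero))) (vnil Nat))) (vcons Nat (succ zero) (succ (succ (succ zero))) (vcons Nat zero (succ (succ (succ zero))) (vnil Nat)))
observation: normalization takes exactly 12 steps under the normal-order strategy.


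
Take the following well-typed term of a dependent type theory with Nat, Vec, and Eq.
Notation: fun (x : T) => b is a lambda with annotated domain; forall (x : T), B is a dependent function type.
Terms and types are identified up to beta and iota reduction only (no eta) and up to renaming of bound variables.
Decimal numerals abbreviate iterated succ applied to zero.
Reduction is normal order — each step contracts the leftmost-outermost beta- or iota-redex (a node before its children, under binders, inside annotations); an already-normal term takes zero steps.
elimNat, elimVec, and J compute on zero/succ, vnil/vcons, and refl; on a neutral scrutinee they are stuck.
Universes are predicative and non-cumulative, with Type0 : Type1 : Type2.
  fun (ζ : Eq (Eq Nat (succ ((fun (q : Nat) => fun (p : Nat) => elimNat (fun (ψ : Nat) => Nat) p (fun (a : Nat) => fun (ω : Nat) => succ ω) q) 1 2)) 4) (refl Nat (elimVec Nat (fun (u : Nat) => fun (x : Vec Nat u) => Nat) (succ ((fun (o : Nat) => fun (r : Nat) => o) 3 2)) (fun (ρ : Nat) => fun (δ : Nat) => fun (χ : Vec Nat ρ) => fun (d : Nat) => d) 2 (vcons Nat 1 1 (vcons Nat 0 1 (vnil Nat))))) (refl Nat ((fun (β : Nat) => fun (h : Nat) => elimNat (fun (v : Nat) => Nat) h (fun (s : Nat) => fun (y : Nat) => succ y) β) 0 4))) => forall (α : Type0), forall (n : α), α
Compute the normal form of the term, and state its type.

resulting normal form:
  fun (ζ : Eq (Eq Nat 4 4) (refl Nat 4) (refl Nat 4)) => forall (q : Type0), forall (p : q), q
the term's type:
  forall (ζ : Eq (Eq Nat 4 4) (refl Nat 4) (refl Nat 4)), Type1
observation: the first redex contracted is a beta-redex; the normal form is reached in 22 normal-order steps.


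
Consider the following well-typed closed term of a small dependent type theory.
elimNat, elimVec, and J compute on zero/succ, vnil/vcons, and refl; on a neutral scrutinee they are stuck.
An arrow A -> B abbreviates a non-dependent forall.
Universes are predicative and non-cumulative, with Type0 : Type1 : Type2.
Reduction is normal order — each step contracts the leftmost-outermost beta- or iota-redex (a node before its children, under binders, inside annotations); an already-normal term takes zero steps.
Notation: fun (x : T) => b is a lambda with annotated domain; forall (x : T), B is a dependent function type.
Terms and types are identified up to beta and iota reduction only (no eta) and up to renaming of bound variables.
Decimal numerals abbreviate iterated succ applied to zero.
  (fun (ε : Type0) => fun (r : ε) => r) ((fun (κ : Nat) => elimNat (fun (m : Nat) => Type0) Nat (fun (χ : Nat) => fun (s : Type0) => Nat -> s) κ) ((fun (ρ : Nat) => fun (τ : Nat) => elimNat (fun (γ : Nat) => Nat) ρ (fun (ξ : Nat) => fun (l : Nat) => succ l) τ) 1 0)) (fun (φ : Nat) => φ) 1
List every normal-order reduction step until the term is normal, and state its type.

normal-order reduction sequence:
  (fun (ε : Type0) => fun (r : ε) => r) ((fun (κ : Nat) => elimNat (fun (m : Nat) => Type0) Nat (fun (χ : Nat) => fun (s : Type0) => Nat -> s) κ) ((fun (ρ : Nat) => fun (τ : Nat) => elimNat (fun (γ : Nat) => Nat) ρ (fun (ξ : Nat) => fun (l : Nat) => succ l) τ) 1 0)) (fun (φ : Nat) => φ) 1
  ~> (fun (ε : (fun (r : Nat) => elimNat (fun (κ : Nat) => Type0) Nat (fun (m : Nat) => fun (χ : Type0) => Nat -> χ) r) ((fun (s : Nat) => fun (ρ : Nat) => elimNat (fun (τ : Nat) => Nat) s (fun (γ : Nat) => fun (ξ : Nat) => succ ξ) ρ) 1 0)) => ε) (fun (l : Nat) => l) 1
  ~> (fun (ε : Nat) => ε) 1
  ~> 1
the term's type:
  Nat


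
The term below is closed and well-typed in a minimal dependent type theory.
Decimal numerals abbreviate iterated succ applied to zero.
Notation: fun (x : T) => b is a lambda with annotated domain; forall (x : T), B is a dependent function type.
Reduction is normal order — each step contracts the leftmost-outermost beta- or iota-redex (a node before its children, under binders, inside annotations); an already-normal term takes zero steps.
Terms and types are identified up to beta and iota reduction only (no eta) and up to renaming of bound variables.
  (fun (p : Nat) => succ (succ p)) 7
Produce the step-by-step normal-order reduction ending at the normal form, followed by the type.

normal-order reduction:
  (fun (p : Nat) => succ (succ p)) 7
  ~> 9
the term's type:
  Nat


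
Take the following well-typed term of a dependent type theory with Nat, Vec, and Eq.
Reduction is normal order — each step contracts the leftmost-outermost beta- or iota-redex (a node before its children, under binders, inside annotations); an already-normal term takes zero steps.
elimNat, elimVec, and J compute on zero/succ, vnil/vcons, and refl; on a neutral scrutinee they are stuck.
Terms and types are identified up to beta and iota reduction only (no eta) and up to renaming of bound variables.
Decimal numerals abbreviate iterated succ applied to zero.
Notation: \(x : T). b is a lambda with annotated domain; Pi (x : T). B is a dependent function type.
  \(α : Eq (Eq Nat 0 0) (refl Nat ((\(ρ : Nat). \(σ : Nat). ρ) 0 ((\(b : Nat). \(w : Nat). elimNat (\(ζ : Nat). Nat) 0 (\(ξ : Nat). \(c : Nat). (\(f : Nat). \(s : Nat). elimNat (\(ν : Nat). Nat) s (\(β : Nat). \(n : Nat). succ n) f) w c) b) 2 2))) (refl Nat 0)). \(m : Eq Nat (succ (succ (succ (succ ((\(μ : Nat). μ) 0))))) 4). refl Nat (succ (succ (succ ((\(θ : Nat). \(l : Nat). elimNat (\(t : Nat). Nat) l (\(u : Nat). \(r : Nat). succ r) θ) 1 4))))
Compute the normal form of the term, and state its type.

reduced normal form:
  \(α : Eq (Eq Nat 0 0) (refl Nat 0) (refl Nat 0)). \(ρ : Eq Nat 4 4). refl Nat 8
type:
  Pi (α : Eq (Eq Nat 0 0) (refl Nat 0) (refl Nat 0)). Pi (ρ : Eq Nat 4 4). Eq Nat 8 8
observation: the first redex contracted is a beta-redex; the normal form is reached in 9 normal-order steps.


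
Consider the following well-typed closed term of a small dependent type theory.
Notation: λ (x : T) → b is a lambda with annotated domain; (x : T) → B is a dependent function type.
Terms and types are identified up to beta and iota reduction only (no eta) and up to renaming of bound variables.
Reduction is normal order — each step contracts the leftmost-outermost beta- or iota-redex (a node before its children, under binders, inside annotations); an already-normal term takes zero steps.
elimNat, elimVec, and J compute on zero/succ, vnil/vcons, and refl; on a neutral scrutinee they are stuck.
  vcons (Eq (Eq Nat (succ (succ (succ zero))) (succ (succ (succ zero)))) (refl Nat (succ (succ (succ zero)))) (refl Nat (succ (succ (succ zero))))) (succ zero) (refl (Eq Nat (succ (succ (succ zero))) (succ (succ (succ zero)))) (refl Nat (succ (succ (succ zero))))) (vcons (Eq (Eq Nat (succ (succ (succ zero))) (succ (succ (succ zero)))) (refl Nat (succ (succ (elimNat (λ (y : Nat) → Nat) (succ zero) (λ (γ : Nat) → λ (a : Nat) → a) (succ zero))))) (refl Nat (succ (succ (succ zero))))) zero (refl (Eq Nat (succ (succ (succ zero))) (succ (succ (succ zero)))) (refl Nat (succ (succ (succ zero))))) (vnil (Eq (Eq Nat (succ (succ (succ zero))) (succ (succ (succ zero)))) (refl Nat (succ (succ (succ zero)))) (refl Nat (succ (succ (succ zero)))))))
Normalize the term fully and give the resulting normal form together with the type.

reduced normal form:
  vcons (Eq (Eq Nat (succ (succ (succ zero))) (succ (succ (succ zero)))) (refl Nat (succ (succ (succ zero)))) (refl Nat (succ (succ (succ zero))))) (succ zero) (refl (Eq Nat (succ (succ (succ zero))) (succ (succ (succ zero)))) (refl Nat (succ (succ (succ zero))))) (vcons (Eq (Eq Nat (succ (succ (succ zero))) (succ (succ (succ zero)))) (refl Nat (succ (succ (succ zero)))) (refl Nat (succ (succ (succ zero))))) zero (refl (Eq Nat (succ (succ (succ zero))) (succ (succ (succ zero)))) (refl Nat (succ (succ (succ zero))))) (vnil (Eq (Eq Nat (succ (succ (succ zero))) (succ (succ (succ zero)))) (refl Nat (succ (succ (succ zero)))) (refl Nat (succ (succ (succ zero)))))))
inferred type:
  Vec (Eq (Eq Nat (succ (succ (succ zero))) (succ (succ (succ zero)))) (refl Nat (succ (succ (succ zero)))) (refl Nat (succ (succ (succ zero))))) (succ (succ zero))
observation: 4 normal-order steps normalize the term, beginning with an elimNat iota-redex.


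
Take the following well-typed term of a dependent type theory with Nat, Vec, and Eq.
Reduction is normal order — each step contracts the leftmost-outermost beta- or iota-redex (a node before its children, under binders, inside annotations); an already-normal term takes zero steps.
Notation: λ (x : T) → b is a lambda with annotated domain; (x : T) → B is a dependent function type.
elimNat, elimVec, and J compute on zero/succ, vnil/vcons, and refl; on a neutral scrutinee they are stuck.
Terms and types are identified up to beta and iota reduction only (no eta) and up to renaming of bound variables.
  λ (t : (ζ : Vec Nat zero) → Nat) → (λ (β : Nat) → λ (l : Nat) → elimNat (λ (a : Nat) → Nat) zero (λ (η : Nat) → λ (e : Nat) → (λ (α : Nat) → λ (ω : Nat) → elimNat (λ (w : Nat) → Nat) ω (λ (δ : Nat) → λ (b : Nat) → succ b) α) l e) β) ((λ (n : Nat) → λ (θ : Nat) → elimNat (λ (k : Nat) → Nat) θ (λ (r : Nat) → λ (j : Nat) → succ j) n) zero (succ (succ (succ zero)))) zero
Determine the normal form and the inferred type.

reduced normal form:
  λ (t : (ζ : Vec Nat zero) → Nat) → zero
type:
  (t : (ζ : Vec Nat zero) → Nat) → Nat


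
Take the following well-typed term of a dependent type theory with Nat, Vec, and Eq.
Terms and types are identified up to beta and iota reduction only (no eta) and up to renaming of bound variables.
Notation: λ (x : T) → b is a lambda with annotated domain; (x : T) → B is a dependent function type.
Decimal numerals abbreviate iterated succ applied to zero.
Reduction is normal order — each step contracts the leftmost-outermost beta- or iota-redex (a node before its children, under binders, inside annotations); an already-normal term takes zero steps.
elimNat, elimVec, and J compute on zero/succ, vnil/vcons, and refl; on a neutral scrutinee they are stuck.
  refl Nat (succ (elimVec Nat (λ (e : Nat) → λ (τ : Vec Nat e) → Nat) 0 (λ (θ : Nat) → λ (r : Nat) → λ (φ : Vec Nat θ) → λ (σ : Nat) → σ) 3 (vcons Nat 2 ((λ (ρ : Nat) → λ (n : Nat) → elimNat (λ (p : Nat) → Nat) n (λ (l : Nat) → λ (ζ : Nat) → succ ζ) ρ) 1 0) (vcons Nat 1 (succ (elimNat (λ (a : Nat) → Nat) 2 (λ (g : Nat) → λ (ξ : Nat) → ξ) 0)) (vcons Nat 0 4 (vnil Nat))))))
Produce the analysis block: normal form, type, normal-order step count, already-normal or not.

reduced normal form:
  refl Nat 1
inferred type:
  Eq Nat 1 1
normal-order step count: 16
term was already normal: no
first redex: an elimVec iota-redex


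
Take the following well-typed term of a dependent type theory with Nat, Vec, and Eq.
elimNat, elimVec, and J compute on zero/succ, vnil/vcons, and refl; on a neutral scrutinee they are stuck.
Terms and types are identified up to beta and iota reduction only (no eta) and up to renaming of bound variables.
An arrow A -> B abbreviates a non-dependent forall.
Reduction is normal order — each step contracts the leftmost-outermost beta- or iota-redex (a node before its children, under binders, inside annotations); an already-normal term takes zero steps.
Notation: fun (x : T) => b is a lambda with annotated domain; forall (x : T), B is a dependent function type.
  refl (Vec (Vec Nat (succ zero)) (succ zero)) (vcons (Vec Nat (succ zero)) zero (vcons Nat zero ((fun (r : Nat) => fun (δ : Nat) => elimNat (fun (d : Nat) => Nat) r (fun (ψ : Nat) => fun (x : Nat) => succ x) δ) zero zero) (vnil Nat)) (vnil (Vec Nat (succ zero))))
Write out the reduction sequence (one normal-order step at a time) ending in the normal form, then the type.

reduction (normal order):
  refl (Vec (Vec Nat (succ zero)) (succ zero)) (vcons (Vec Nat (succ zero)) zero (vcons Nat zero ((fun (r : Nat) => fun (δ : Nat) => elimNat (fun (d : Nat) => Nat) r (fun (ψ : Nat) => fun (x : Nat) => succ x) δ) zero zero) (vnil Nat)) (vnil (Vec Nat (succ zero))))
  ~> refl (Vec (Vec Nat (succ zero)) (succ zero)) (vcons (Vec Nat (succ zero)) zero (vcons Nat zero ((fun (r : Nat) => elimNat (fun (δ : Nat) => Nat) zero (fun (d : Nat) => fun (ψ : Nat) => succ ψ) r) zero) (vnil Nat)) (vnil (Vec Nat (succ zero))))
  ~> refl (Vec (Vec Nat (succ zero)) (succ zero)) (vcons (Vec Nat (succ zero)) zero (vcons Nat zero (elimNat (fun (r : Nat) => Nat) zero (fun (δ : Nat) => fun (d : Nat) => succ d) zero) (vnil Nat)) (vnil (Vec Nat (succ zero))))
  ~> refl (Vec (Vec Nat (succ zero)) (succ zero)) (vcons (Vec Nat (succ zero)) zero (vcons Nat zero zero (vnil Nat)) (vnil (Vec Nat (succ zero))))
the term's type:
  Eq (Vec (Vec Nat (succ zero)) (succ zero)) (vcons (Vec Nat (succ zero)) zero (vcons Nat zero zero (vnil Nat)) (vnil (Vec Nat (succ zero)))) (vcons (Vec Nat (succ zero)) zero (vcons Nat zero zero (vnil Nat)) (vnil (Vec Nat (succ zero))))


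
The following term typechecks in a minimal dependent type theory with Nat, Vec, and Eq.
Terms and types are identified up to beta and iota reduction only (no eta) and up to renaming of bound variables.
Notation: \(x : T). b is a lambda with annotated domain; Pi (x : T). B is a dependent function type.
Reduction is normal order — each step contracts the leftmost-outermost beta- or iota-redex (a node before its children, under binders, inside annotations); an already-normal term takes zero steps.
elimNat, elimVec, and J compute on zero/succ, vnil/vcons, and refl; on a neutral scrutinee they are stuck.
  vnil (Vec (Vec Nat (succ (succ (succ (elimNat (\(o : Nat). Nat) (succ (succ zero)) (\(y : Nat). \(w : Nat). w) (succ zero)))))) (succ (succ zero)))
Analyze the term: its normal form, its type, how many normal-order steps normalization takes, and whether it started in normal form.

normal form:
  vnil (Vec (Vec Nat (succ (succ (succ (succ (succ zero)))))) (succ (succ zero)))
inferred type:
  Vec (Vec (Vec Nat (succ (succ (succ (succ (succ zero)))))) (succ (succ zero))) zero
reduction steps (normal order): 4
term was already normal: no
first contracted redex: an elimNat iota-redex


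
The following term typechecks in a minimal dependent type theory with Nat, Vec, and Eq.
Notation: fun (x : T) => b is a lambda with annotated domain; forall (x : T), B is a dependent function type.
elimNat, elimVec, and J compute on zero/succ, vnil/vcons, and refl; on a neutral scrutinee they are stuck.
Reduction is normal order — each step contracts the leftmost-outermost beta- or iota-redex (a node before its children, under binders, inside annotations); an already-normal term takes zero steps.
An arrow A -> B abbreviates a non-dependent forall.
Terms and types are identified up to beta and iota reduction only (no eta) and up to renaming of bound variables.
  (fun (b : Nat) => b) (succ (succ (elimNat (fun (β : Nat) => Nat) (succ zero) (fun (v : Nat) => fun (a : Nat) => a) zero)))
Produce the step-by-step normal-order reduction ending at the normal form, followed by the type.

normal-order reduction sequence:
  (fun (b : Nat) => b) (succ (succ (elimNat (fun (β : Nat) => Nat) (succ zero) (fun (v : Nat) => fun (a : Nat) => a) zero)))
  ~> succ (succ (elimNat (fun (b : Nat) => Nat) (succ zero) (fun (β : Nat) => fun (v : Nat) => v) zero))
  ~> succ (succ (succ zero))
inferred type:
  Nat
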